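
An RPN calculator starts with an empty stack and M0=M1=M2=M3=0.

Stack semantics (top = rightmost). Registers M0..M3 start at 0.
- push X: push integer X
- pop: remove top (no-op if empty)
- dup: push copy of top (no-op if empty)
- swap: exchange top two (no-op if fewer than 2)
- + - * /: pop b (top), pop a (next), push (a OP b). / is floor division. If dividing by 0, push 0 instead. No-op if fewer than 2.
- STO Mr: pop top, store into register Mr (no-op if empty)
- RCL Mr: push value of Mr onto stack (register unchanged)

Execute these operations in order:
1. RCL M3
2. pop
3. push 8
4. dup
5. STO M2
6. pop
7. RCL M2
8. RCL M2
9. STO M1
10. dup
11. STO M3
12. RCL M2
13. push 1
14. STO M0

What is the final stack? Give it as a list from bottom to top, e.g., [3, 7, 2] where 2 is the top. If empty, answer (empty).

Answer: [8, 8]

Derivation:
After op 1 (RCL M3): stack=[0] mem=[0,0,0,0]
After op 2 (pop): stack=[empty] mem=[0,0,0,0]
After op 3 (push 8): stack=[8] mem=[0,0,0,0]
After op 4 (dup): stack=[8,8] mem=[0,0,0,0]
After op 5 (STO M2): stack=[8] mem=[0,0,8,0]
After op 6 (pop): stack=[empty] mem=[0,0,8,0]
After op 7 (RCL M2): stack=[8] mem=[0,0,8,0]
After op 8 (RCL M2): stack=[8,8] mem=[0,0,8,0]
After op 9 (STO M1): stack=[8] mem=[0,8,8,0]
After op 10 (dup): stack=[8,8] mem=[0,8,8,0]
After op 11 (STO M3): stack=[8] mem=[0,8,8,8]
After op 12 (RCL M2): stack=[8,8] mem=[0,8,8,8]
After op 13 (push 1): stack=[8,8,1] mem=[0,8,8,8]
After op 14 (STO M0): stack=[8,8] mem=[1,8,8,8]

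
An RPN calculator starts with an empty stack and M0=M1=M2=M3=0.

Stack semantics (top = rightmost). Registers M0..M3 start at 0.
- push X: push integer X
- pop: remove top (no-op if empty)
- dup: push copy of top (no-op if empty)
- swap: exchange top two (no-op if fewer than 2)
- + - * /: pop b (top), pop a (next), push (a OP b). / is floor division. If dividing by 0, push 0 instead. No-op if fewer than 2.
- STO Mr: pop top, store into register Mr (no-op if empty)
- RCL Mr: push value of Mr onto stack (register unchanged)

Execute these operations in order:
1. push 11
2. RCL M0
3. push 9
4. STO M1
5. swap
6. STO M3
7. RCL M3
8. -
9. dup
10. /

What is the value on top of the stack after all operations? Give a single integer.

After op 1 (push 11): stack=[11] mem=[0,0,0,0]
After op 2 (RCL M0): stack=[11,0] mem=[0,0,0,0]
After op 3 (push 9): stack=[11,0,9] mem=[0,0,0,0]
After op 4 (STO M1): stack=[11,0] mem=[0,9,0,0]
After op 5 (swap): stack=[0,11] mem=[0,9,0,0]
After op 6 (STO M3): stack=[0] mem=[0,9,0,11]
After op 7 (RCL M3): stack=[0,11] mem=[0,9,0,11]
After op 8 (-): stack=[-11] mem=[0,9,0,11]
After op 9 (dup): stack=[-11,-11] mem=[0,9,0,11]
After op 10 (/): stack=[1] mem=[0,9,0,11]

Answer: 1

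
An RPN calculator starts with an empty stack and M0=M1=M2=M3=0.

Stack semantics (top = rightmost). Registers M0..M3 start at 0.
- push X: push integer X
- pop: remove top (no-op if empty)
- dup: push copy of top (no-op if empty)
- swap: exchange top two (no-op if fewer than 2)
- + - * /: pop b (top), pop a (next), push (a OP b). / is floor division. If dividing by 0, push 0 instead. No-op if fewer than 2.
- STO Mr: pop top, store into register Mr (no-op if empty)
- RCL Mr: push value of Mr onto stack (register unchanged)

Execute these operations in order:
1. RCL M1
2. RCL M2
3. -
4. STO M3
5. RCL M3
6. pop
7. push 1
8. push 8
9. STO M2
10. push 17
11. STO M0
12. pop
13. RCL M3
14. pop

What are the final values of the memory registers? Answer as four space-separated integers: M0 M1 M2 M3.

Answer: 17 0 8 0

Derivation:
After op 1 (RCL M1): stack=[0] mem=[0,0,0,0]
After op 2 (RCL M2): stack=[0,0] mem=[0,0,0,0]
After op 3 (-): stack=[0] mem=[0,0,0,0]
After op 4 (STO M3): stack=[empty] mem=[0,0,0,0]
After op 5 (RCL M3): stack=[0] mem=[0,0,0,0]
After op 6 (pop): stack=[empty] mem=[0,0,0,0]
After op 7 (push 1): stack=[1] mem=[0,0,0,0]
After op 8 (push 8): stack=[1,8] mem=[0,0,0,0]
After op 9 (STO M2): stack=[1] mem=[0,0,8,0]
After op 10 (push 17): stack=[1,17] mem=[0,0,8,0]
After op 11 (STO M0): stack=[1] mem=[17,0,8,0]
After op 12 (pop): stack=[empty] mem=[17,0,8,0]
After op 13 (RCL M3): stack=[0] mem=[17,0,8,0]
After op 14 (pop): stack=[empty] mem=[17,0,8,0]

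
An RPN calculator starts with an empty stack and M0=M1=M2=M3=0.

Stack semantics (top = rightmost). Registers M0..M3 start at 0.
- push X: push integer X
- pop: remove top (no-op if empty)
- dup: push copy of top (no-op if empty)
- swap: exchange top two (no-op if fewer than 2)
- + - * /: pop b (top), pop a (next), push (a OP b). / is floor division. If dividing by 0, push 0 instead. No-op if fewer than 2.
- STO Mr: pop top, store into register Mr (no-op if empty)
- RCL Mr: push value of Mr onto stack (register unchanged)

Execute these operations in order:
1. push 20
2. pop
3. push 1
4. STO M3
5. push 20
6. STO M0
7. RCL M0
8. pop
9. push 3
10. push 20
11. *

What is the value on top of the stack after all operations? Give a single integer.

Answer: 60

Derivation:
After op 1 (push 20): stack=[20] mem=[0,0,0,0]
After op 2 (pop): stack=[empty] mem=[0,0,0,0]
After op 3 (push 1): stack=[1] mem=[0,0,0,0]
After op 4 (STO M3): stack=[empty] mem=[0,0,0,1]
After op 5 (push 20): stack=[20] mem=[0,0,0,1]
After op 6 (STO M0): stack=[empty] mem=[20,0,0,1]
After op 7 (RCL M0): stack=[20] mem=[20,0,0,1]
After op 8 (pop): stack=[empty] mem=[20,0,0,1]
After op 9 (push 3): stack=[3] mem=[20,0,0,1]
After op 10 (push 20): stack=[3,20] mem=[20,0,0,1]
After op 11 (*): stack=[60] mem=[20,0,0,1]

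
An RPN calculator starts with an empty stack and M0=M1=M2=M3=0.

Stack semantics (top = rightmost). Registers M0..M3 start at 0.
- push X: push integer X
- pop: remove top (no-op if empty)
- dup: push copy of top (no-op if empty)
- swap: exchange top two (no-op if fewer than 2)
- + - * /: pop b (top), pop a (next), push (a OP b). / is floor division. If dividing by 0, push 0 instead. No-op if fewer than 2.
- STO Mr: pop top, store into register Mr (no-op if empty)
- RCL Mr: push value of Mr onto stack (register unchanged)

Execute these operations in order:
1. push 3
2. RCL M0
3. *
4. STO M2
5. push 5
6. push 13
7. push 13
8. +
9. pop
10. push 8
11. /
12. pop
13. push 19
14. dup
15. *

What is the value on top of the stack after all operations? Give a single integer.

Answer: 361

Derivation:
After op 1 (push 3): stack=[3] mem=[0,0,0,0]
After op 2 (RCL M0): stack=[3,0] mem=[0,0,0,0]
After op 3 (*): stack=[0] mem=[0,0,0,0]
After op 4 (STO M2): stack=[empty] mem=[0,0,0,0]
After op 5 (push 5): stack=[5] mem=[0,0,0,0]
After op 6 (push 13): stack=[5,13] mem=[0,0,0,0]
After op 7 (push 13): stack=[5,13,13] mem=[0,0,0,0]
After op 8 (+): stack=[5,26] mem=[0,0,0,0]
After op 9 (pop): stack=[5] mem=[0,0,0,0]
After op 10 (push 8): stack=[5,8] mem=[0,0,0,0]
After op 11 (/): stack=[0] mem=[0,0,0,0]
After op 12 (pop): stack=[empty] mem=[0,0,0,0]
After op 13 (push 19): stack=[19] mem=[0,0,0,0]
After op 14 (dup): stack=[19,19] mem=[0,0,0,0]
After op 15 (*): stack=[361] mem=[0,0,0,0]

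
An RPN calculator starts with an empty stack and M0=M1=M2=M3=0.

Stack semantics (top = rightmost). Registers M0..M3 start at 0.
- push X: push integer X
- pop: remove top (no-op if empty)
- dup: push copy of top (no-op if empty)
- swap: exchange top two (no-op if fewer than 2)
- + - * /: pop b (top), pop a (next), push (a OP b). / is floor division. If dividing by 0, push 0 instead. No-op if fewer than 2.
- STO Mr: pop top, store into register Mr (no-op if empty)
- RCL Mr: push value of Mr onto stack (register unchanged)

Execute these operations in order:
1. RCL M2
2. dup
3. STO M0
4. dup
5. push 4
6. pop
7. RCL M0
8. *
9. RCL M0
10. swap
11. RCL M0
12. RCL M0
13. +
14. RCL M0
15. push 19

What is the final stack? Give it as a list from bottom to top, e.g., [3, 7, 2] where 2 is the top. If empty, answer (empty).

After op 1 (RCL M2): stack=[0] mem=[0,0,0,0]
After op 2 (dup): stack=[0,0] mem=[0,0,0,0]
After op 3 (STO M0): stack=[0] mem=[0,0,0,0]
After op 4 (dup): stack=[0,0] mem=[0,0,0,0]
After op 5 (push 4): stack=[0,0,4] mem=[0,0,0,0]
After op 6 (pop): stack=[0,0] mem=[0,0,0,0]
After op 7 (RCL M0): stack=[0,0,0] mem=[0,0,0,0]
After op 8 (*): stack=[0,0] mem=[0,0,0,0]
After op 9 (RCL M0): stack=[0,0,0] mem=[0,0,0,0]
After op 10 (swap): stack=[0,0,0] mem=[0,0,0,0]
After op 11 (RCL M0): stack=[0,0,0,0] mem=[0,0,0,0]
After op 12 (RCL M0): stack=[0,0,0,0,0] mem=[0,0,0,0]
After op 13 (+): stack=[0,0,0,0] mem=[0,0,0,0]
After op 14 (RCL M0): stack=[0,0,0,0,0] mem=[0,0,0,0]
After op 15 (push 19): stack=[0,0,0,0,0,19] mem=[0,0,0,0]

Answer: [0, 0, 0, 0, 0, 19]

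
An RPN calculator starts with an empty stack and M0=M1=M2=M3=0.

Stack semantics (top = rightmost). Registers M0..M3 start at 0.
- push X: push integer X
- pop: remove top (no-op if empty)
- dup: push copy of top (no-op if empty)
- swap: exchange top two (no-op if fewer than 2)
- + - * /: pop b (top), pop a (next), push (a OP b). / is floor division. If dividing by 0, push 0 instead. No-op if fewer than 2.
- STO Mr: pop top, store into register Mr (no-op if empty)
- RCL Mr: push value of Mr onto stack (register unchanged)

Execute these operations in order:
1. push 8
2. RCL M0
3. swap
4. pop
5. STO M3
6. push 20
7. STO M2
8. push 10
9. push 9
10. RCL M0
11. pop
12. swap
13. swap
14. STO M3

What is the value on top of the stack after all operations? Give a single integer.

After op 1 (push 8): stack=[8] mem=[0,0,0,0]
After op 2 (RCL M0): stack=[8,0] mem=[0,0,0,0]
After op 3 (swap): stack=[0,8] mem=[0,0,0,0]
After op 4 (pop): stack=[0] mem=[0,0,0,0]
After op 5 (STO M3): stack=[empty] mem=[0,0,0,0]
After op 6 (push 20): stack=[20] mem=[0,0,0,0]
After op 7 (STO M2): stack=[empty] mem=[0,0,20,0]
After op 8 (push 10): stack=[10] mem=[0,0,20,0]
After op 9 (push 9): stack=[10,9] mem=[0,0,20,0]
After op 10 (RCL M0): stack=[10,9,0] mem=[0,0,20,0]
After op 11 (pop): stack=[10,9] mem=[0,0,20,0]
After op 12 (swap): stack=[9,10] mem=[0,0,20,0]
After op 13 (swap): stack=[10,9] mem=[0,0,20,0]
After op 14 (STO M3): stack=[10] mem=[0,0,20,9]

Answer: 10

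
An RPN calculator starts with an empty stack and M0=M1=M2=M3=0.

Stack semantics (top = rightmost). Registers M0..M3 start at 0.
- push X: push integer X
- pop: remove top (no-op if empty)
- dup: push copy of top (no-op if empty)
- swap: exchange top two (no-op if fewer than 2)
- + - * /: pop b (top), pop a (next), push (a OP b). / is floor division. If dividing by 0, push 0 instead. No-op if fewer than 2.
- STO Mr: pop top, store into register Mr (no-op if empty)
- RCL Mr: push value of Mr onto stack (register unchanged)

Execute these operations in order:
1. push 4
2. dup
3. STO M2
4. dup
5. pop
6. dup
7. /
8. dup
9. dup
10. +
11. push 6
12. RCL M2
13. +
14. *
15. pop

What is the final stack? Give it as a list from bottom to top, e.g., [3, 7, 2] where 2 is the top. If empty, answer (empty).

After op 1 (push 4): stack=[4] mem=[0,0,0,0]
After op 2 (dup): stack=[4,4] mem=[0,0,0,0]
After op 3 (STO M2): stack=[4] mem=[0,0,4,0]
After op 4 (dup): stack=[4,4] mem=[0,0,4,0]
After op 5 (pop): stack=[4] mem=[0,0,4,0]
After op 6 (dup): stack=[4,4] mem=[0,0,4,0]
After op 7 (/): stack=[1] mem=[0,0,4,0]
After op 8 (dup): stack=[1,1] mem=[0,0,4,0]
After op 9 (dup): stack=[1,1,1] mem=[0,0,4,0]
After op 10 (+): stack=[1,2] mem=[0,0,4,0]
After op 11 (push 6): stack=[1,2,6] mem=[0,0,4,0]
After op 12 (RCL M2): stack=[1,2,6,4] mem=[0,0,4,0]
After op 13 (+): stack=[1,2,10] mem=[0,0,4,0]
After op 14 (*): stack=[1,20] mem=[0,0,4,0]
After op 15 (pop): stack=[1] mem=[0,0,4,0]

Answer: [1]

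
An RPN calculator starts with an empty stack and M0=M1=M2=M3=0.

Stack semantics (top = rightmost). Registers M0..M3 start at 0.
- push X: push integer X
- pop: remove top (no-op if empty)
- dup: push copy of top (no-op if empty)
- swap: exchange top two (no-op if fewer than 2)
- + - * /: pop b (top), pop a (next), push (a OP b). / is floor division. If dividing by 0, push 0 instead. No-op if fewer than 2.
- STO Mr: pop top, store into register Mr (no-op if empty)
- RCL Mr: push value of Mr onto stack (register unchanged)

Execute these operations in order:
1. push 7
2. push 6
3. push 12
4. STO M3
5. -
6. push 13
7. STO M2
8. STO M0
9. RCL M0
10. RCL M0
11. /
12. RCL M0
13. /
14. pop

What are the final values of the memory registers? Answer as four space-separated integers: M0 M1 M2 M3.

After op 1 (push 7): stack=[7] mem=[0,0,0,0]
After op 2 (push 6): stack=[7,6] mem=[0,0,0,0]
After op 3 (push 12): stack=[7,6,12] mem=[0,0,0,0]
After op 4 (STO M3): stack=[7,6] mem=[0,0,0,12]
After op 5 (-): stack=[1] mem=[0,0,0,12]
After op 6 (push 13): stack=[1,13] mem=[0,0,0,12]
After op 7 (STO M2): stack=[1] mem=[0,0,13,12]
After op 8 (STO M0): stack=[empty] mem=[1,0,13,12]
After op 9 (RCL M0): stack=[1] mem=[1,0,13,12]
After op 10 (RCL M0): stack=[1,1] mem=[1,0,13,12]
After op 11 (/): stack=[1] mem=[1,0,13,12]
After op 12 (RCL M0): stack=[1,1] mem=[1,0,13,12]
After op 13 (/): stack=[1] mem=[1,0,13,12]
After op 14 (pop): stack=[empty] mem=[1,0,13,12]

Answer: 1 0 13 12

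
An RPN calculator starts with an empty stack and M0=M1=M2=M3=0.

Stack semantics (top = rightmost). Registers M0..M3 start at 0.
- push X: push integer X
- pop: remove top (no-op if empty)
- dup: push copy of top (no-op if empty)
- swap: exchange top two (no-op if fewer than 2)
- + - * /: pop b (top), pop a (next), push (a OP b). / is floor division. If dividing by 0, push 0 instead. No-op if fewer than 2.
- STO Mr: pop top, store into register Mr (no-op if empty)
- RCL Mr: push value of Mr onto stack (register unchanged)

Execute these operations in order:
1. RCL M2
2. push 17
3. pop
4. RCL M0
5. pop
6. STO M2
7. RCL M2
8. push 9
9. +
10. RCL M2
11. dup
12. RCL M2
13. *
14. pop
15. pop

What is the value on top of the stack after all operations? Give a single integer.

Answer: 9

Derivation:
After op 1 (RCL M2): stack=[0] mem=[0,0,0,0]
After op 2 (push 17): stack=[0,17] mem=[0,0,0,0]
After op 3 (pop): stack=[0] mem=[0,0,0,0]
After op 4 (RCL M0): stack=[0,0] mem=[0,0,0,0]
After op 5 (pop): stack=[0] mem=[0,0,0,0]
After op 6 (STO M2): stack=[empty] mem=[0,0,0,0]
After op 7 (RCL M2): stack=[0] mem=[0,0,0,0]
After op 8 (push 9): stack=[0,9] mem=[0,0,0,0]
After op 9 (+): stack=[9] mem=[0,0,0,0]
After op 10 (RCL M2): stack=[9,0] mem=[0,0,0,0]
After op 11 (dup): stack=[9,0,0] mem=[0,0,0,0]
After op 12 (RCL M2): stack=[9,0,0,0] mem=[0,0,0,0]
After op 13 (*): stack=[9,0,0] mem=[0,0,0,0]
After op 14 (pop): stack=[9,0] mem=[0,0,0,0]
After op 15 (pop): stack=[9] mem=[0,0,0,0]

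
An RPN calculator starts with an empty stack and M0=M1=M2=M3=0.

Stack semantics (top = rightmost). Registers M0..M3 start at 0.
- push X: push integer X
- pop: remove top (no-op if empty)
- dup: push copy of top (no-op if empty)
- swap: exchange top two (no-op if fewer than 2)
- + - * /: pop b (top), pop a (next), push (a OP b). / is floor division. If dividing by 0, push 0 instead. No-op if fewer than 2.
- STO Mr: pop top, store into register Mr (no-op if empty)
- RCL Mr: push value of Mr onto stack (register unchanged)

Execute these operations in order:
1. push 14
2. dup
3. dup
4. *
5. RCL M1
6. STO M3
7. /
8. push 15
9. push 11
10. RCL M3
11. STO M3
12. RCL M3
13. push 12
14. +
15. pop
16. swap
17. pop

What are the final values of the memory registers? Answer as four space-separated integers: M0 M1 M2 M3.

Answer: 0 0 0 0

Derivation:
After op 1 (push 14): stack=[14] mem=[0,0,0,0]
After op 2 (dup): stack=[14,14] mem=[0,0,0,0]
After op 3 (dup): stack=[14,14,14] mem=[0,0,0,0]
After op 4 (*): stack=[14,196] mem=[0,0,0,0]
After op 5 (RCL M1): stack=[14,196,0] mem=[0,0,0,0]
After op 6 (STO M3): stack=[14,196] mem=[0,0,0,0]
After op 7 (/): stack=[0] mem=[0,0,0,0]
After op 8 (push 15): stack=[0,15] mem=[0,0,0,0]
After op 9 (push 11): stack=[0,15,11] mem=[0,0,0,0]
After op 10 (RCL M3): stack=[0,15,11,0] mem=[0,0,0,0]
After op 11 (STO M3): stack=[0,15,11] mem=[0,0,0,0]
After op 12 (RCL M3): stack=[0,15,11,0] mem=[0,0,0,0]
After op 13 (push 12): stack=[0,15,11,0,12] mem=[0,0,0,0]
After op 14 (+): stack=[0,15,11,12] mem=[0,0,0,0]
After op 15 (pop): stack=[0,15,11] mem=[0,0,0,0]
After op 16 (swap): stack=[0,11,15] mem=[0,0,0,0]
After op 17 (pop): stack=[0,11] mem=[0,0,0,0]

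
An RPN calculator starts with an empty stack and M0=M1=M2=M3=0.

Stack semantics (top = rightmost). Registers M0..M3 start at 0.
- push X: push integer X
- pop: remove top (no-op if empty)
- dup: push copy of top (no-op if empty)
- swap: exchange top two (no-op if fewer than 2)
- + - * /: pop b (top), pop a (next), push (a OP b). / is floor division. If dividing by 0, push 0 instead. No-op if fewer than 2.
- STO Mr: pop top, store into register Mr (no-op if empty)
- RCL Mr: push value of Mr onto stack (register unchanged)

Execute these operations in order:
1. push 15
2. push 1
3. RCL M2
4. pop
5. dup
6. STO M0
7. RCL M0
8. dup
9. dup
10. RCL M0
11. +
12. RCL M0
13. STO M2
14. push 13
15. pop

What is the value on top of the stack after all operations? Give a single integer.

After op 1 (push 15): stack=[15] mem=[0,0,0,0]
After op 2 (push 1): stack=[15,1] mem=[0,0,0,0]
After op 3 (RCL M2): stack=[15,1,0] mem=[0,0,0,0]
After op 4 (pop): stack=[15,1] mem=[0,0,0,0]
After op 5 (dup): stack=[15,1,1] mem=[0,0,0,0]
After op 6 (STO M0): stack=[15,1] mem=[1,0,0,0]
After op 7 (RCL M0): stack=[15,1,1] mem=[1,0,0,0]
After op 8 (dup): stack=[15,1,1,1] mem=[1,0,0,0]
After op 9 (dup): stack=[15,1,1,1,1] mem=[1,0,0,0]
After op 10 (RCL M0): stack=[15,1,1,1,1,1] mem=[1,0,0,0]
After op 11 (+): stack=[15,1,1,1,2] mem=[1,0,0,0]
After op 12 (RCL M0): stack=[15,1,1,1,2,1] mem=[1,0,0,0]
After op 13 (STO M2): stack=[15,1,1,1,2] mem=[1,0,1,0]
After op 14 (push 13): stack=[15,1,1,1,2,13] mem=[1,0,1,0]
After op 15 (pop): stack=[15,1,1,1,2] mem=[1,0,1,0]

Answer: 2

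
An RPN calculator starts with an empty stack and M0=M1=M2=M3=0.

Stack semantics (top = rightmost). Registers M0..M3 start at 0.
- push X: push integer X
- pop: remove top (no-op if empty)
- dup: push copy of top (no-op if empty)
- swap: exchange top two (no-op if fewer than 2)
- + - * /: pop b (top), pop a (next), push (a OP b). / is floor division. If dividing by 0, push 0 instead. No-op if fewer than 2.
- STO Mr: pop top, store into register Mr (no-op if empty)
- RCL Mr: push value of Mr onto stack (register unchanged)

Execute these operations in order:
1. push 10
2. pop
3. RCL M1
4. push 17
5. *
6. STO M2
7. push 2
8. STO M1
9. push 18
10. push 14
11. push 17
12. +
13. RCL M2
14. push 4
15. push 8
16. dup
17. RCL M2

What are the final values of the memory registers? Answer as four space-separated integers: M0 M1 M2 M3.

After op 1 (push 10): stack=[10] mem=[0,0,0,0]
After op 2 (pop): stack=[empty] mem=[0,0,0,0]
After op 3 (RCL M1): stack=[0] mem=[0,0,0,0]
After op 4 (push 17): stack=[0,17] mem=[0,0,0,0]
After op 5 (*): stack=[0] mem=[0,0,0,0]
After op 6 (STO M2): stack=[empty] mem=[0,0,0,0]
After op 7 (push 2): stack=[2] mem=[0,0,0,0]
After op 8 (STO M1): stack=[empty] mem=[0,2,0,0]
After op 9 (push 18): stack=[18] mem=[0,2,0,0]
After op 10 (push 14): stack=[18,14] mem=[0,2,0,0]
After op 11 (push 17): stack=[18,14,17] mem=[0,2,0,0]
After op 12 (+): stack=[18,31] mem=[0,2,0,0]
After op 13 (RCL M2): stack=[18,31,0] mem=[0,2,0,0]
After op 14 (push 4): stack=[18,31,0,4] mem=[0,2,0,0]
After op 15 (push 8): stack=[18,31,0,4,8] mem=[0,2,0,0]
After op 16 (dup): stack=[18,31,0,4,8,8] mem=[0,2,0,0]
After op 17 (RCL M2): stack=[18,31,0,4,8,8,0] mem=[0,2,0,0]

Answer: 0 2 0 0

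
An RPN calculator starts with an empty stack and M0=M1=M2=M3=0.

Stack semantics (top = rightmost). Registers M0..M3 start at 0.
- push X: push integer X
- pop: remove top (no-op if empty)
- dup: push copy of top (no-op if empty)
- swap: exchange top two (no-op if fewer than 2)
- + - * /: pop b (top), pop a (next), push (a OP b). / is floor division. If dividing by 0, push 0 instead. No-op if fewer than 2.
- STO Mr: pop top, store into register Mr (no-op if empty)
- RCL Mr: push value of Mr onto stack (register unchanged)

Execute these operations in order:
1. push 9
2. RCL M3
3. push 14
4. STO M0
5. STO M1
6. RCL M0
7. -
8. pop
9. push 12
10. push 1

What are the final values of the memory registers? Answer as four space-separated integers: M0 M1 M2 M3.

After op 1 (push 9): stack=[9] mem=[0,0,0,0]
After op 2 (RCL M3): stack=[9,0] mem=[0,0,0,0]
After op 3 (push 14): stack=[9,0,14] mem=[0,0,0,0]
After op 4 (STO M0): stack=[9,0] mem=[14,0,0,0]
After op 5 (STO M1): stack=[9] mem=[14,0,0,0]
After op 6 (RCL M0): stack=[9,14] mem=[14,0,0,0]
After op 7 (-): stack=[-5] mem=[14,0,0,0]
After op 8 (pop): stack=[empty] mem=[14,0,0,0]
After op 9 (push 12): stack=[12] mem=[14,0,0,0]
After op 10 (push 1): stack=[12,1] mem=[14,0,0,0]

Answer: 14 0 0 0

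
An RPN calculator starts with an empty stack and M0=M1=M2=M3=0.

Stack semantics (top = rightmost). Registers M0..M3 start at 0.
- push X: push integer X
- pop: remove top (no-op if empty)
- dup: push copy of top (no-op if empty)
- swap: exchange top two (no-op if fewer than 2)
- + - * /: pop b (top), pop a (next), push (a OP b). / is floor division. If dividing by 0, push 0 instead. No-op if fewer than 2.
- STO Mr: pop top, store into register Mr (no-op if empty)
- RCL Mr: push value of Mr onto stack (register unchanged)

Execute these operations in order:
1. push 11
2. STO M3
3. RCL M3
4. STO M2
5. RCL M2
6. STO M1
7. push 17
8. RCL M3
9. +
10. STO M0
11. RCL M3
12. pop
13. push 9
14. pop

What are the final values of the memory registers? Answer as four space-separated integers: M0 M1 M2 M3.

After op 1 (push 11): stack=[11] mem=[0,0,0,0]
After op 2 (STO M3): stack=[empty] mem=[0,0,0,11]
After op 3 (RCL M3): stack=[11] mem=[0,0,0,11]
After op 4 (STO M2): stack=[empty] mem=[0,0,11,11]
After op 5 (RCL M2): stack=[11] mem=[0,0,11,11]
After op 6 (STO M1): stack=[empty] mem=[0,11,11,11]
After op 7 (push 17): stack=[17] mem=[0,11,11,11]
After op 8 (RCL M3): stack=[17,11] mem=[0,11,11,11]
After op 9 (+): stack=[28] mem=[0,11,11,11]
After op 10 (STO M0): stack=[empty] mem=[28,11,11,11]
After op 11 (RCL M3): stack=[11] mem=[28,11,11,11]
After op 12 (pop): stack=[empty] mem=[28,11,11,11]
After op 13 (push 9): stack=[9] mem=[28,11,11,11]
After op 14 (pop): stack=[empty] mem=[28,11,11,11]

Answer: 28 11 11 11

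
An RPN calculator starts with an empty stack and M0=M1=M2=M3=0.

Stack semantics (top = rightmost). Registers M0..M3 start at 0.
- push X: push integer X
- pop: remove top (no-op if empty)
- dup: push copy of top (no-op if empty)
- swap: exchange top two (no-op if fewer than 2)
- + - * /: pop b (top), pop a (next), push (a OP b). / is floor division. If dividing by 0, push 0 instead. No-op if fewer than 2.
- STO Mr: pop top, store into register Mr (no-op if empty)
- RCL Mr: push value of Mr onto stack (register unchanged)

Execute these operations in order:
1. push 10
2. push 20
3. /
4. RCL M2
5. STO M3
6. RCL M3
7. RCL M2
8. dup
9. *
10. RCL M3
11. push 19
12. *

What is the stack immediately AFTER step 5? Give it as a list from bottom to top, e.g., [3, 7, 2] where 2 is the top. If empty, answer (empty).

After op 1 (push 10): stack=[10] mem=[0,0,0,0]
After op 2 (push 20): stack=[10,20] mem=[0,0,0,0]
After op 3 (/): stack=[0] mem=[0,0,0,0]
After op 4 (RCL M2): stack=[0,0] mem=[0,0,0,0]
After op 5 (STO M3): stack=[0] mem=[0,0,0,0]

[0]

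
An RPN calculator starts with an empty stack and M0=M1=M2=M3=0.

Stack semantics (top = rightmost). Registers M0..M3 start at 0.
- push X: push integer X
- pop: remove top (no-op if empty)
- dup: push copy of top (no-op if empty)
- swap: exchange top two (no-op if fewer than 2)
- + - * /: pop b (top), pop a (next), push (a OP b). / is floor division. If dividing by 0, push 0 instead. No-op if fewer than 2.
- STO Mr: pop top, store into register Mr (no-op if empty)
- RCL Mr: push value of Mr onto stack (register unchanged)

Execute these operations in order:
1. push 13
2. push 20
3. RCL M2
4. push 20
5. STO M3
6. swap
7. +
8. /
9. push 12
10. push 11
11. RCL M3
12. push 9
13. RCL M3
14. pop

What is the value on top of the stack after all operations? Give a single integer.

Answer: 9

Derivation:
After op 1 (push 13): stack=[13] mem=[0,0,0,0]
After op 2 (push 20): stack=[13,20] mem=[0,0,0,0]
After op 3 (RCL M2): stack=[13,20,0] mem=[0,0,0,0]
After op 4 (push 20): stack=[13,20,0,20] mem=[0,0,0,0]
After op 5 (STO M3): stack=[13,20,0] mem=[0,0,0,20]
After op 6 (swap): stack=[13,0,20] mem=[0,0,0,20]
After op 7 (+): stack=[13,20] mem=[0,0,0,20]
After op 8 (/): stack=[0] mem=[0,0,0,20]
After op 9 (push 12): stack=[0,12] mem=[0,0,0,20]
After op 10 (push 11): stack=[0,12,11] mem=[0,0,0,20]
After op 11 (RCL M3): stack=[0,12,11,20] mem=[0,0,0,20]
After op 12 (push 9): stack=[0,12,11,20,9] mem=[0,0,0,20]
After op 13 (RCL M3): stack=[0,12,11,20,9,20] mem=[0,0,0,20]
After op 14 (pop): stack=[0,12,11,20,9] mem=[0,0,0,20]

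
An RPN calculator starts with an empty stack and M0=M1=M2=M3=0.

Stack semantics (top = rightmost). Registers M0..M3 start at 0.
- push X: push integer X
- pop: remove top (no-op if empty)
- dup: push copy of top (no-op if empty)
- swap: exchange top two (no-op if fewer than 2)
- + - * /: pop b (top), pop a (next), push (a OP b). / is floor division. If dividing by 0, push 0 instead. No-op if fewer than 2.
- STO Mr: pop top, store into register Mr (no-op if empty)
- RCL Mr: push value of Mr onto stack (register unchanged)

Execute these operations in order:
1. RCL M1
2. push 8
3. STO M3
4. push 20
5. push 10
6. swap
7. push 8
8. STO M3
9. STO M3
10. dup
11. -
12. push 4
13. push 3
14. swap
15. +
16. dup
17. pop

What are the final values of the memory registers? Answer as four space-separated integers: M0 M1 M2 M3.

Answer: 0 0 0 20

Derivation:
After op 1 (RCL M1): stack=[0] mem=[0,0,0,0]
After op 2 (push 8): stack=[0,8] mem=[0,0,0,0]
After op 3 (STO M3): stack=[0] mem=[0,0,0,8]
After op 4 (push 20): stack=[0,20] mem=[0,0,0,8]
After op 5 (push 10): stack=[0,20,10] mem=[0,0,0,8]
After op 6 (swap): stack=[0,10,20] mem=[0,0,0,8]
After op 7 (push 8): stack=[0,10,20,8] mem=[0,0,0,8]
After op 8 (STO M3): stack=[0,10,20] mem=[0,0,0,8]
After op 9 (STO M3): stack=[0,10] mem=[0,0,0,20]
After op 10 (dup): stack=[0,10,10] mem=[0,0,0,20]
After op 11 (-): stack=[0,0] mem=[0,0,0,20]
After op 12 (push 4): stack=[0,0,4] mem=[0,0,0,20]
After op 13 (push 3): stack=[0,0,4,3] mem=[0,0,0,20]
After op 14 (swap): stack=[0,0,3,4] mem=[0,0,0,20]
After op 15 (+): stack=[0,0,7] mem=[0,0,0,20]
After op 16 (dup): stack=[0,0,7,7] mem=[0,0,0,20]
After op 17 (pop): stack=[0,0,7] mem=[0,0,0,20]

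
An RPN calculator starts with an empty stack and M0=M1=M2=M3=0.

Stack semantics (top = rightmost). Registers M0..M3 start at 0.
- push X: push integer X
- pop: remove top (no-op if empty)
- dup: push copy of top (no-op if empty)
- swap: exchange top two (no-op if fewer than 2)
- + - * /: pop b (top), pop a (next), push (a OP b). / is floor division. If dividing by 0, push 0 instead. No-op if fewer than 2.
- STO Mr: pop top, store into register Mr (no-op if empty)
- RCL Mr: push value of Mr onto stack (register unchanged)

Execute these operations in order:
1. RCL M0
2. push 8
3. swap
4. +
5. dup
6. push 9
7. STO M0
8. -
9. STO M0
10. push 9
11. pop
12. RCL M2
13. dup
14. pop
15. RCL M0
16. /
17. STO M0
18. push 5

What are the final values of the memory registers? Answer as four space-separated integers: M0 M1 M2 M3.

After op 1 (RCL M0): stack=[0] mem=[0,0,0,0]
After op 2 (push 8): stack=[0,8] mem=[0,0,0,0]
After op 3 (swap): stack=[8,0] mem=[0,0,0,0]
After op 4 (+): stack=[8] mem=[0,0,0,0]
After op 5 (dup): stack=[8,8] mem=[0,0,0,0]
After op 6 (push 9): stack=[8,8,9] mem=[0,0,0,0]
After op 7 (STO M0): stack=[8,8] mem=[9,0,0,0]
After op 8 (-): stack=[0] mem=[9,0,0,0]
After op 9 (STO M0): stack=[empty] mem=[0,0,0,0]
After op 10 (push 9): stack=[9] mem=[0,0,0,0]
After op 11 (pop): stack=[empty] mem=[0,0,0,0]
After op 12 (RCL M2): stack=[0] mem=[0,0,0,0]
After op 13 (dup): stack=[0,0] mem=[0,0,0,0]
After op 14 (pop): stack=[0] mem=[0,0,0,0]
After op 15 (RCL M0): stack=[0,0] mem=[0,0,0,0]
After op 16 (/): stack=[0] mem=[0,0,0,0]
After op 17 (STO M0): stack=[empty] mem=[0,0,0,0]
After op 18 (push 5): stack=[5] mem=[0,0,0,0]

Answer: 0 0 0 0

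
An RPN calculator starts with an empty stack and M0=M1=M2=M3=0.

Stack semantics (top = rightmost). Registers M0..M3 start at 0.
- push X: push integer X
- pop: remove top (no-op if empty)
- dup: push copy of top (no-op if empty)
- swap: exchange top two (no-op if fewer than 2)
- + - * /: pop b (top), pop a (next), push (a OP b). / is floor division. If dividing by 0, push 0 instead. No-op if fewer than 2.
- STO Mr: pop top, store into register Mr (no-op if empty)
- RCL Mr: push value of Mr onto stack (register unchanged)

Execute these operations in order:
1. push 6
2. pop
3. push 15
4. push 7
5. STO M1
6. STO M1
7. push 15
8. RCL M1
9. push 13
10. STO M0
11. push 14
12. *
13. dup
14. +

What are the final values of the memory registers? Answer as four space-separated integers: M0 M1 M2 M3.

After op 1 (push 6): stack=[6] mem=[0,0,0,0]
After op 2 (pop): stack=[empty] mem=[0,0,0,0]
After op 3 (push 15): stack=[15] mem=[0,0,0,0]
After op 4 (push 7): stack=[15,7] mem=[0,0,0,0]
After op 5 (STO M1): stack=[15] mem=[0,7,0,0]
After op 6 (STO M1): stack=[empty] mem=[0,15,0,0]
After op 7 (push 15): stack=[15] mem=[0,15,0,0]
After op 8 (RCL M1): stack=[15,15] mem=[0,15,0,0]
After op 9 (push 13): stack=[15,15,13] mem=[0,15,0,0]
After op 10 (STO M0): stack=[15,15] mem=[13,15,0,0]
After op 11 (push 14): stack=[15,15,14] mem=[13,15,0,0]
After op 12 (*): stack=[15,210] mem=[13,15,0,0]
After op 13 (dup): stack=[15,210,210] mem=[13,15,0,0]
After op 14 (+): stack=[15,420] mem=[13,15,0,0]

Answer: 13 15 0 0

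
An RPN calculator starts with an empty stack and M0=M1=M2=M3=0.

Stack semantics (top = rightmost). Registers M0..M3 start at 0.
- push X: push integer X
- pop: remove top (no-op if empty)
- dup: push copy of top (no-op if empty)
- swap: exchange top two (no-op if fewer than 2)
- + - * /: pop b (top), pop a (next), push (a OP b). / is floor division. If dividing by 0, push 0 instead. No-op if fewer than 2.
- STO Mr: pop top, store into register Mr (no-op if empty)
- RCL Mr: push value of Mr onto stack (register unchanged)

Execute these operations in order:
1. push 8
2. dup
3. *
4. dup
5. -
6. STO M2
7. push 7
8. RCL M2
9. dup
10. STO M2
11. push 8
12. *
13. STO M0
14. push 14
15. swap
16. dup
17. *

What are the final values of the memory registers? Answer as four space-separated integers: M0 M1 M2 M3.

Answer: 0 0 0 0

Derivation:
After op 1 (push 8): stack=[8] mem=[0,0,0,0]
After op 2 (dup): stack=[8,8] mem=[0,0,0,0]
After op 3 (*): stack=[64] mem=[0,0,0,0]
After op 4 (dup): stack=[64,64] mem=[0,0,0,0]
After op 5 (-): stack=[0] mem=[0,0,0,0]
After op 6 (STO M2): stack=[empty] mem=[0,0,0,0]
After op 7 (push 7): stack=[7] mem=[0,0,0,0]
After op 8 (RCL M2): stack=[7,0] mem=[0,0,0,0]
After op 9 (dup): stack=[7,0,0] mem=[0,0,0,0]
After op 10 (STO M2): stack=[7,0] mem=[0,0,0,0]
After op 11 (push 8): stack=[7,0,8] mem=[0,0,0,0]
After op 12 (*): stack=[7,0] mem=[0,0,0,0]
After op 13 (STO M0): stack=[7] mem=[0,0,0,0]
After op 14 (push 14): stack=[7,14] mem=[0,0,0,0]
After op 15 (swap): stack=[14,7] mem=[0,0,0,0]
After op 16 (dup): stack=[14,7,7] mem=[0,0,0,0]
After op 17 (*): stack=[14,49] mem=[0,0,0,0]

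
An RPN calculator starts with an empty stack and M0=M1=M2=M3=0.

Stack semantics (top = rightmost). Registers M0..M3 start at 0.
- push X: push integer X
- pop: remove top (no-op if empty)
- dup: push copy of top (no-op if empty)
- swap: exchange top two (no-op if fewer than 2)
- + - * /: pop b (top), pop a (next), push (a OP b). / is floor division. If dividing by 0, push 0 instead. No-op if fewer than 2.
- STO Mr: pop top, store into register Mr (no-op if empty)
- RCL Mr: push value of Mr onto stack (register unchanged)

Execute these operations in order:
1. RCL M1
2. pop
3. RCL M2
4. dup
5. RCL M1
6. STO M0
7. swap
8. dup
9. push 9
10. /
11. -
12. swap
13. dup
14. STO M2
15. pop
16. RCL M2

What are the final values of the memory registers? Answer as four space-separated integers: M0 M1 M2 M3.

Answer: 0 0 0 0

Derivation:
After op 1 (RCL M1): stack=[0] mem=[0,0,0,0]
After op 2 (pop): stack=[empty] mem=[0,0,0,0]
After op 3 (RCL M2): stack=[0] mem=[0,0,0,0]
After op 4 (dup): stack=[0,0] mem=[0,0,0,0]
After op 5 (RCL M1): stack=[0,0,0] mem=[0,0,0,0]
After op 6 (STO M0): stack=[0,0] mem=[0,0,0,0]
After op 7 (swap): stack=[0,0] mem=[0,0,0,0]
After op 8 (dup): stack=[0,0,0] mem=[0,0,0,0]
After op 9 (push 9): stack=[0,0,0,9] mem=[0,0,0,0]
After op 10 (/): stack=[0,0,0] mem=[0,0,0,0]
After op 11 (-): stack=[0,0] mem=[0,0,0,0]
After op 12 (swap): stack=[0,0] mem=[0,0,0,0]
After op 13 (dup): stack=[0,0,0] mem=[0,0,0,0]
After op 14 (STO M2): stack=[0,0] mem=[0,0,0,0]
After op 15 (pop): stack=[0] mem=[0,0,0,0]
After op 16 (RCL M2): stack=[0,0] mem=[0,0,0,0]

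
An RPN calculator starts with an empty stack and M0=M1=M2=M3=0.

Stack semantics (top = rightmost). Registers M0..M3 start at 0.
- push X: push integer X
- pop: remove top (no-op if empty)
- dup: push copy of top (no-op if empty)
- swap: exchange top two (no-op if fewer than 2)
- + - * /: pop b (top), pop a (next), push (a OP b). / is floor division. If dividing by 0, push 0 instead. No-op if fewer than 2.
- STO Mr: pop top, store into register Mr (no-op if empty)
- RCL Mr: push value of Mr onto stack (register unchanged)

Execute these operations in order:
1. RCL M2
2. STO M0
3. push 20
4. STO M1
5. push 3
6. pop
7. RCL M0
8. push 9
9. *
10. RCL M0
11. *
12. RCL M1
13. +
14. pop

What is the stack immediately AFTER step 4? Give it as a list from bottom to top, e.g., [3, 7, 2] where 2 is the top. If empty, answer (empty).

After op 1 (RCL M2): stack=[0] mem=[0,0,0,0]
After op 2 (STO M0): stack=[empty] mem=[0,0,0,0]
After op 3 (push 20): stack=[20] mem=[0,0,0,0]
After op 4 (STO M1): stack=[empty] mem=[0,20,0,0]

(empty)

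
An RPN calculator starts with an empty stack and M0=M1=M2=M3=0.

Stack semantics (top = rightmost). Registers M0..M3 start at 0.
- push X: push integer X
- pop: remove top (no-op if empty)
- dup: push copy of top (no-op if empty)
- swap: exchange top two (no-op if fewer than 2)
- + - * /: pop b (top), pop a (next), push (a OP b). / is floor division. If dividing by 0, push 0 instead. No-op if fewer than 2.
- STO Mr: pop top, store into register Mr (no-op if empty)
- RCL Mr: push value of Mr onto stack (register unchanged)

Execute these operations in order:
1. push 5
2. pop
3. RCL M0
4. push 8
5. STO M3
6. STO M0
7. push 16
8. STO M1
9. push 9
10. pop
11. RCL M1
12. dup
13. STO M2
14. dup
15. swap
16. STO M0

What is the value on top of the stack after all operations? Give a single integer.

Answer: 16

Derivation:
After op 1 (push 5): stack=[5] mem=[0,0,0,0]
After op 2 (pop): stack=[empty] mem=[0,0,0,0]
After op 3 (RCL M0): stack=[0] mem=[0,0,0,0]
After op 4 (push 8): stack=[0,8] mem=[0,0,0,0]
After op 5 (STO M3): stack=[0] mem=[0,0,0,8]
After op 6 (STO M0): stack=[empty] mem=[0,0,0,8]
After op 7 (push 16): stack=[16] mem=[0,0,0,8]
After op 8 (STO M1): stack=[empty] mem=[0,16,0,8]
After op 9 (push 9): stack=[9] mem=[0,16,0,8]
After op 10 (pop): stack=[empty] mem=[0,16,0,8]
After op 11 (RCL M1): stack=[16] mem=[0,16,0,8]
After op 12 (dup): stack=[16,16] mem=[0,16,0,8]
After op 13 (STO M2): stack=[16] mem=[0,16,16,8]
After op 14 (dup): stack=[16,16] mem=[0,16,16,8]
After op 15 (swap): stack=[16,16] mem=[0,16,16,8]
After op 16 (STO M0): stack=[16] mem=[16,16,16,8]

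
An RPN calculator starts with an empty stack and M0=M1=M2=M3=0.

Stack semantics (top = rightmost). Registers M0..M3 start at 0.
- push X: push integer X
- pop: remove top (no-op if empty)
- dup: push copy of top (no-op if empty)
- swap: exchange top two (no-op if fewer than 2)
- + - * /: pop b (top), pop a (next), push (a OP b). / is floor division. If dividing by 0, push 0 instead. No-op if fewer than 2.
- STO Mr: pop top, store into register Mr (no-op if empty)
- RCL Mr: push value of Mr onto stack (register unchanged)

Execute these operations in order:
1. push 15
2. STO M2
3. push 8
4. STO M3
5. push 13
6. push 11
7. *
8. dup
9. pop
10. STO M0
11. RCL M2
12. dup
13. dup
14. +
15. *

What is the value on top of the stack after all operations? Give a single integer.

Answer: 450

Derivation:
After op 1 (push 15): stack=[15] mem=[0,0,0,0]
After op 2 (STO M2): stack=[empty] mem=[0,0,15,0]
After op 3 (push 8): stack=[8] mem=[0,0,15,0]
After op 4 (STO M3): stack=[empty] mem=[0,0,15,8]
After op 5 (push 13): stack=[13] mem=[0,0,15,8]
After op 6 (push 11): stack=[13,11] mem=[0,0,15,8]
After op 7 (*): stack=[143] mem=[0,0,15,8]
After op 8 (dup): stack=[143,143] mem=[0,0,15,8]
After op 9 (pop): stack=[143] mem=[0,0,15,8]
After op 10 (STO M0): stack=[empty] mem=[143,0,15,8]
After op 11 (RCL M2): stack=[15] mem=[143,0,15,8]
After op 12 (dup): stack=[15,15] mem=[143,0,15,8]
After op 13 (dup): stack=[15,15,15] mem=[143,0,15,8]
After op 14 (+): stack=[15,30] mem=[143,0,15,8]
After op 15 (*): stack=[450] mem=[143,0,15,8]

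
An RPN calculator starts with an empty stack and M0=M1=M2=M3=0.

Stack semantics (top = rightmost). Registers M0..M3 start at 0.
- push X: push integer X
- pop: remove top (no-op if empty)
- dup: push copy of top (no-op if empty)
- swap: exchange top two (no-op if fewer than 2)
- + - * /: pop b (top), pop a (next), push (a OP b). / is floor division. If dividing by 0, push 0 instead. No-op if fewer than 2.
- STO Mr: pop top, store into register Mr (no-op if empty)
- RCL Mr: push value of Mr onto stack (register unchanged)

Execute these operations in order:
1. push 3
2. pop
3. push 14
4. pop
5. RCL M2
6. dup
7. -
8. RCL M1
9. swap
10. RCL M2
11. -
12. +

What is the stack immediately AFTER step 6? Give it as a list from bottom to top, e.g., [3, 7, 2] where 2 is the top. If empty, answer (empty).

After op 1 (push 3): stack=[3] mem=[0,0,0,0]
After op 2 (pop): stack=[empty] mem=[0,0,0,0]
After op 3 (push 14): stack=[14] mem=[0,0,0,0]
After op 4 (pop): stack=[empty] mem=[0,0,0,0]
After op 5 (RCL M2): stack=[0] mem=[0,0,0,0]
After op 6 (dup): stack=[0,0] mem=[0,0,0,0]

[0, 0]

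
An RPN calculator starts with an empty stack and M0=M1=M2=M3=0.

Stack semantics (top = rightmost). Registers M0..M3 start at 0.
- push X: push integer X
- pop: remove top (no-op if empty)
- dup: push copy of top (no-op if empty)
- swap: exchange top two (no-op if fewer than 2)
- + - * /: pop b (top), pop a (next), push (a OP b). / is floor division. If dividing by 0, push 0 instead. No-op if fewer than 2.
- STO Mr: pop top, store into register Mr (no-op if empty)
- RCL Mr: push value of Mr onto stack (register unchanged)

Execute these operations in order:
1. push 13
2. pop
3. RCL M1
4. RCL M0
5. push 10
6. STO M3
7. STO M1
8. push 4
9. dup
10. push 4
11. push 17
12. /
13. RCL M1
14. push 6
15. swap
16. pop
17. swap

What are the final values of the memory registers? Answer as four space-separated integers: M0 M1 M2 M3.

After op 1 (push 13): stack=[13] mem=[0,0,0,0]
After op 2 (pop): stack=[empty] mem=[0,0,0,0]
After op 3 (RCL M1): stack=[0] mem=[0,0,0,0]
After op 4 (RCL M0): stack=[0,0] mem=[0,0,0,0]
After op 5 (push 10): stack=[0,0,10] mem=[0,0,0,0]
After op 6 (STO M3): stack=[0,0] mem=[0,0,0,10]
After op 7 (STO M1): stack=[0] mem=[0,0,0,10]
After op 8 (push 4): stack=[0,4] mem=[0,0,0,10]
After op 9 (dup): stack=[0,4,4] mem=[0,0,0,10]
After op 10 (push 4): stack=[0,4,4,4] mem=[0,0,0,10]
After op 11 (push 17): stack=[0,4,4,4,17] mem=[0,0,0,10]
After op 12 (/): stack=[0,4,4,0] mem=[0,0,0,10]
After op 13 (RCL M1): stack=[0,4,4,0,0] mem=[0,0,0,10]
After op 14 (push 6): stack=[0,4,4,0,0,6] mem=[0,0,0,10]
After op 15 (swap): stack=[0,4,4,0,6,0] mem=[0,0,0,10]
After op 16 (pop): stack=[0,4,4,0,6] mem=[0,0,0,10]
After op 17 (swap): stack=[0,4,4,6,0] mem=[0,0,0,10]

Answer: 0 0 0 10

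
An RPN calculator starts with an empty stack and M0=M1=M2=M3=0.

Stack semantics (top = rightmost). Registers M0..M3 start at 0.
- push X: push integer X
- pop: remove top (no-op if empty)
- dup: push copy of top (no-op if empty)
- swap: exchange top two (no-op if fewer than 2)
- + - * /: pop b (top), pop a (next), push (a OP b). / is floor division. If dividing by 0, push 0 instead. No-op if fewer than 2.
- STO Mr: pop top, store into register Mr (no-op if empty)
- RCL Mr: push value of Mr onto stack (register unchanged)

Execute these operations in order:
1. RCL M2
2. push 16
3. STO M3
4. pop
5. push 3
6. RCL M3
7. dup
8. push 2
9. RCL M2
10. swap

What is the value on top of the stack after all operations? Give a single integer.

Answer: 2

Derivation:
After op 1 (RCL M2): stack=[0] mem=[0,0,0,0]
After op 2 (push 16): stack=[0,16] mem=[0,0,0,0]
After op 3 (STO M3): stack=[0] mem=[0,0,0,16]
After op 4 (pop): stack=[empty] mem=[0,0,0,16]
After op 5 (push 3): stack=[3] mem=[0,0,0,16]
After op 6 (RCL M3): stack=[3,16] mem=[0,0,0,16]
After op 7 (dup): stack=[3,16,16] mem=[0,0,0,16]
After op 8 (push 2): stack=[3,16,16,2] mem=[0,0,0,16]
After op 9 (RCL M2): stack=[3,16,16,2,0] mem=[0,0,0,16]
After op 10 (swap): stack=[3,16,16,0,2] mem=[0,0,0,16]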